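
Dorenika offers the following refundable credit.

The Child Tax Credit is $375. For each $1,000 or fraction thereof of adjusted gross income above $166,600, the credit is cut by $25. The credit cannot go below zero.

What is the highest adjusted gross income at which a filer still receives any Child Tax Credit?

$180,600

After 14 increments the reduction is 14 × $25 = $350, leaving $25; one more increment wipes it out. Increment 14 ends at excess 14 × $1,000 = $14,000, so the highest qualifying income is $166,600 + $14,000 = $180,600.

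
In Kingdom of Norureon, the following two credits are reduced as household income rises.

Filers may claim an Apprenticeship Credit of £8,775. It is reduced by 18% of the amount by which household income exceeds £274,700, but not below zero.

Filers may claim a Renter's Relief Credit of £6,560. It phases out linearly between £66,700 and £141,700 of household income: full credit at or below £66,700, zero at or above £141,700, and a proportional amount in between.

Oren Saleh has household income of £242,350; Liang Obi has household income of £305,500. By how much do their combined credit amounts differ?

£5,544

Oren (£242,350): Apprenticeship Credit: £242,350 is at or below the £274,700 threshold, so the full £8,775 applies. Renter's Relief Credit: £242,350 is at or above £141,700, so the credit is £0. total £8,775 + £0 = £8,775
Liang (£305,500): Apprenticeship Credit: 18% of the £30,800 excess over £274,700 is £5,544; credit = £8,775 − £5,544 = £3,231. Renter's Relief Credit: £305,500 is at or above £141,700, so the credit is £0. total £3,231 + £0 = £3,231
Difference: |£8,775 − £3,231| = £5,544.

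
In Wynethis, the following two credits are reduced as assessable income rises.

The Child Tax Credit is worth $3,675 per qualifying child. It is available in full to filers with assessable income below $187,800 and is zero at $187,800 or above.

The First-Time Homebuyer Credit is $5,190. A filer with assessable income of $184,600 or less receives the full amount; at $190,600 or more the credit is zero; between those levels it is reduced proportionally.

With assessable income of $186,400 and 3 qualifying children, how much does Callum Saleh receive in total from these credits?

$14,658

Child Tax Credit: base = 3 × $3,675 = $11,025. $186,400 is below the $187,800 cutoff, so the full $11,025 applies.
First-Time Homebuyer Credit: $186,400 is $1,800 into a $6,000 phase-out range, leaving 4,200/6,000 of the credit: $5,190 × 4,200/6,000 = $3,633.
Total: $11,025 + $3,633 = $14,658.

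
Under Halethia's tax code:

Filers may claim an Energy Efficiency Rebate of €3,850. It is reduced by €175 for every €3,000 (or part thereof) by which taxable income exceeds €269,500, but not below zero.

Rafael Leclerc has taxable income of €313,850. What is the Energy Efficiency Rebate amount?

Energy Efficiency Rebate: income exceeds €269,500 by €44,350, which is 15 full-or-partial €3,000 increments; reduction = 15 × €175 = €2,625, leaving €1,225.

€1,225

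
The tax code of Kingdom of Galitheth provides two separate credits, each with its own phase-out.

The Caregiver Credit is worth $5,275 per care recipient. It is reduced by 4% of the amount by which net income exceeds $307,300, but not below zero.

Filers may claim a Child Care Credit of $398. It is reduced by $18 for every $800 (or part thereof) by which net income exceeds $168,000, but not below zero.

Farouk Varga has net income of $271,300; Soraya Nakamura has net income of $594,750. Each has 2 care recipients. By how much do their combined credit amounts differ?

$10,550

Farouk ($271,300): Caregiver Credit: base = 2 × $5,275 = $10,550. $271,300 is at or below the $307,300 threshold, so the full $10,550 applies. Child Care Credit: income exceeds $168,000 by $103,300 → 130 increments × $18 = $2,340 ≥ base, so the credit is $0. total $10,550 + $0 = $10,550
Soraya ($594,750): Caregiver Credit: base = 2 × $5,275 = $10,550. 4% of the $287,450 excess over $307,300 is $11,498 ≥ base, so the credit is $0. Child Care Credit: income exceeds $168,000 by $426,750 → 534 increments × $18 = $9,612 ≥ base, so the credit is $0. total $0 + $0 = $0
Difference: |$10,550 − $0| = $10,550.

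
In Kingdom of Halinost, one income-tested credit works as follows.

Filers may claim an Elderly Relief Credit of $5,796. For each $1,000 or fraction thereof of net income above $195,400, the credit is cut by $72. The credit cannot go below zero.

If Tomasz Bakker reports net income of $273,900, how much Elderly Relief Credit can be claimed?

Elderly Relief Credit: income exceeds $195,400 by $78,500, which is 79 full-or-partial $1,000 increments; reduction = 79 × $72 = $5,688, leaving $108.

$108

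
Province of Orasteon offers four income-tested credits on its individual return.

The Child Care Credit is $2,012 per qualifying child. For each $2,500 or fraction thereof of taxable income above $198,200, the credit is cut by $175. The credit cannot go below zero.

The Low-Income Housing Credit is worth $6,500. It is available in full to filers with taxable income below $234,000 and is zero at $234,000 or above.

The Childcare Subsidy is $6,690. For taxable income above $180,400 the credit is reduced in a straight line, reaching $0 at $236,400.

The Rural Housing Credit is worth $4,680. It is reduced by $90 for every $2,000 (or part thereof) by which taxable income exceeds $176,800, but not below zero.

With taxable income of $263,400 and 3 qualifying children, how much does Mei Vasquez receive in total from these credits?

$2,031

Child Care Credit: base = 3 × $2,012 = $6,036. income exceeds $198,200 by $65,200, which is 27 full-or-partial $2,500 increments; reduction = 27 × $175 = $4,725, leaving $1,311.
Low-Income Housing Credit: $263,400 meets or exceeds the $234,000 cutoff, so the credit is $0.
Childcare Subsidy: $263,400 is at or above $236,400, so the credit is $0.
Rural Housing Credit: income exceeds $176,800 by $86,600, which is 44 full-or-partial $2,000 increments; reduction = 44 × $90 = $3,960, leaving $720.
Total: $1,311 + $0 + $0 + $720 = $2,031.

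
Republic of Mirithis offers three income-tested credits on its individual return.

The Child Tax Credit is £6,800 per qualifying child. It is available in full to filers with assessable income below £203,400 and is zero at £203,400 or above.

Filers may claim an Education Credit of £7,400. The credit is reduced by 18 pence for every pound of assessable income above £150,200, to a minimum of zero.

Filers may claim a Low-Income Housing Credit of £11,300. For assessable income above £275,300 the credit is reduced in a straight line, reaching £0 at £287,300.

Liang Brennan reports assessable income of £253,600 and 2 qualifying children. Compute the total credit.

£11,300

Child Tax Credit: base = 2 × £6,800 = £13,600. £253,600 meets or exceeds the £203,400 cutoff, so the credit is £0.
Education Credit: 18% of the £103,400 excess over £150,200 is £18,612 ≥ base, so the credit is £0.
Low-Income Housing Credit: £253,600 is at or below the £275,300 threshold, so the full £11,300 applies.
Total: £0 + £0 + £11,300 = £11,300.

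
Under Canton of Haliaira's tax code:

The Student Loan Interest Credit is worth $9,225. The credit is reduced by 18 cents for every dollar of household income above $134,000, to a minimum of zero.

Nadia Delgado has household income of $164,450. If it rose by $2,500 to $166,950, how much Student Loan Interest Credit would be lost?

$450

At $164,450 — 18% of the $30,450 excess over $134,000 is $5,481; credit = $9,225 − $5,481 = $3,744.
At $166,950 — 18% of the $32,950 excess over $134,000 is $5,931; credit = $9,225 − $5,931 = $3,294.
Lost: $3,744 − $3,294 = $450.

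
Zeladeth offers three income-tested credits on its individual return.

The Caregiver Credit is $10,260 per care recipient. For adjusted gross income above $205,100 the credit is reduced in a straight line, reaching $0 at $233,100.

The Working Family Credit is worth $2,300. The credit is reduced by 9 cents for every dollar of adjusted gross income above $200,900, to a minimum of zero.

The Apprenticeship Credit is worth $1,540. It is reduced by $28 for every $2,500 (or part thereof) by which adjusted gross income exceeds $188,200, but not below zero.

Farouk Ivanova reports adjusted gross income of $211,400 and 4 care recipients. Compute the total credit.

$34,421

Caregiver Credit: base = 4 × $10,260 = $41,040. $211,400 is $6,300 into a $28,000 phase-out range, leaving 21,700/28,000 of the credit: $41,040 × 21,700/28,000 = $31,806.
Working Family Credit: 9% of the $10,500 excess over $200,900 is $945; credit = $2,300 − $945 = $1,355.
Apprenticeship Credit: income exceeds $188,200 by $23,200, which is 10 full-or-partial $2,500 increments; reduction = 10 × $28 = $280, leaving $1,260.
Total: $31,806 + $1,355 + $1,260 = $34,421.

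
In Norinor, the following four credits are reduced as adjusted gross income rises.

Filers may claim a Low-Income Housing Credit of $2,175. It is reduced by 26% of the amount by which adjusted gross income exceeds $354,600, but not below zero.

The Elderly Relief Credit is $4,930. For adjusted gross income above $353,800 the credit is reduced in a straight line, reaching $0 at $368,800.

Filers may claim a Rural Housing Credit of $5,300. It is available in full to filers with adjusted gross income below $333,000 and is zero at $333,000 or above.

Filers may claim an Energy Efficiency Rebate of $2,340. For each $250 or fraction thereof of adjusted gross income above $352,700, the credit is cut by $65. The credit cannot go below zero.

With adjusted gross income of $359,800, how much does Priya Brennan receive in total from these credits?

Low-Income Housing Credit: 26% of the $5,200 excess over $354,600 is $1,352; credit = $2,175 − $1,352 = $823.
Elderly Relief Credit: $359,800 is $6,000 into a $15,000 phase-out range, leaving 9,000/15,000 of the credit: $4,930 × 9,000/15,000 = $2,958.
Rural Housing Credit: $359,800 meets or exceeds the $333,000 cutoff, so the credit is $0.
Energy Efficiency Rebate: income exceeds $352,700 by $7,100, which is 29 full-or-partial $250 increments; reduction = 29 × $65 = $1,885, leaving $455.
Total: $823 + $2,958 + $0 + $455 = $4,236.

$4,236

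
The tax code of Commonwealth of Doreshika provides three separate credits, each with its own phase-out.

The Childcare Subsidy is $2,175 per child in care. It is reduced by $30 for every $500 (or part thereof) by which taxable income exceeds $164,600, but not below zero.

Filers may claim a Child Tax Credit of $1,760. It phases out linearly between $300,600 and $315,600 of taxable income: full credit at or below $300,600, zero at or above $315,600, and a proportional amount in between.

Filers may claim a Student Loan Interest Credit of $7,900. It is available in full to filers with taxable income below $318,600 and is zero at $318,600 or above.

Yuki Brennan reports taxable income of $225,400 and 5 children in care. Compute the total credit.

$16,875

Childcare Subsidy: base = 5 × $2,175 = $10,875. income exceeds $164,600 by $60,800, which is 122 full-or-partial $500 increments; reduction = 122 × $30 = $3,660, leaving $7,215.
Child Tax Credit: $225,400 is at or below the $300,600 threshold, so the full $1,760 applies.
Student Loan Interest Credit: $225,400 is below the $318,600 cutoff, so the full $7,900 applies.
Total: $7,215 + $1,760 + $7,900 = $16,875.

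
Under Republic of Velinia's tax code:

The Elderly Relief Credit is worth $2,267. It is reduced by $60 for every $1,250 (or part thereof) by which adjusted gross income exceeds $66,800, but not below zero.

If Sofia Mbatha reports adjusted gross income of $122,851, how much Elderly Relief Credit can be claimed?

Elderly Relief Credit: income exceeds $66,800 by $56,051 → 45 increments × $60 = $2,700 ≥ base, so the credit is $0.

$0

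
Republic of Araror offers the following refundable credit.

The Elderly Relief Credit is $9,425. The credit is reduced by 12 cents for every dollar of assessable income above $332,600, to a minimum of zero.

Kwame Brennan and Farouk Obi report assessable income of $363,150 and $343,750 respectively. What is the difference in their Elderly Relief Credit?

Kwame ($363,150): Elderly Relief Credit: 12% of the $30,550 excess over $332,600 is $3,666; credit = $9,425 − $3,666 = $5,759.
Farouk ($343,750): Elderly Relief Credit: 12% of the $11,150 excess over $332,600 is $1,338; credit = $9,425 − $1,338 = $8,087.
Difference: |$5,759 − $8,087| = $2,328.

$2,328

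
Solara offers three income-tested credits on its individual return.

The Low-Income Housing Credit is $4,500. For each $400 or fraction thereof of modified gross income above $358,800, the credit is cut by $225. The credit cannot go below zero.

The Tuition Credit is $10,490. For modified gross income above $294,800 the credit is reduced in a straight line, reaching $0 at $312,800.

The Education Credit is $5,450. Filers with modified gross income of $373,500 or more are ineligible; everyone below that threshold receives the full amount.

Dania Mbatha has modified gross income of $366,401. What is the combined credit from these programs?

Low-Income Housing Credit: income exceeds $358,800 by $7,601 → 20 increments × $225 = $4,500 ≥ base, so the credit is $0.
Tuition Credit: $366,401 is at or above $312,800, so the credit is $0.
Education Credit: $366,401 is below the $373,500 cutoff, so the full $5,450 applies.
Total: $0 + $0 + $5,450 = $5,450.

$5,450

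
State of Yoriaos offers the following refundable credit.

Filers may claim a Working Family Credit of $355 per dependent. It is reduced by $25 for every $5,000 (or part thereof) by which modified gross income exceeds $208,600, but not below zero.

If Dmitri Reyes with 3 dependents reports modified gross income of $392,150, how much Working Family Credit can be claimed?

Working Family Credit: base = 3 × $355 = $1,065. income exceeds $208,600 by $183,550, which is 37 full-or-partial $5,000 increments; reduction = 37 × $25 = $925, leaving $140.

$140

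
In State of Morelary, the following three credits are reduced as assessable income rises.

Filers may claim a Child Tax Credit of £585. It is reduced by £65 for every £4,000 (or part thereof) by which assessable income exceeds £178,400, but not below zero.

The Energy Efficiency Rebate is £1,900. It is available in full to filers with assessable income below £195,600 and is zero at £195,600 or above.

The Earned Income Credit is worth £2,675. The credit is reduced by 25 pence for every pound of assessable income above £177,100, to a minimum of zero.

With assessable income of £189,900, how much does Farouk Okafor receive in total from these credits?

Child Tax Credit: income exceeds £178,400 by £11,500, which is 3 full-or-partial £4,000 increments; reduction = 3 × £65 = £195, leaving £390.
Energy Efficiency Rebate: £189,900 is below the £195,600 cutoff, so the full £1,900 applies.
Earned Income Credit: 25% of the £12,800 excess over £177,100 is £3,200 ≥ base, so the credit is £0.
Total: £390 + £1,900 + £0 = £2,290.

£2,290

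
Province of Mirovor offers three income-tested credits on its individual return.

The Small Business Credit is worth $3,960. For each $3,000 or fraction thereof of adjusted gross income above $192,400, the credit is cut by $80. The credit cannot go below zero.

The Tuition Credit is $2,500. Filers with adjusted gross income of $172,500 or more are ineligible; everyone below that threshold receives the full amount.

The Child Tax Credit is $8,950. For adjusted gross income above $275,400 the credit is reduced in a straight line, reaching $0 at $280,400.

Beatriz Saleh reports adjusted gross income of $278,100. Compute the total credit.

Small Business Credit: income exceeds $192,400 by $85,700, which is 29 full-or-partial $3,000 increments; reduction = 29 × $80 = $2,320, leaving $1,640.
Tuition Credit: $278,100 meets or exceeds the $172,500 cutoff, so the credit is $0.
Child Tax Credit: $278,100 is $2,700 into a $5,000 phase-out range, leaving 2,300/5,000 of the credit: $8,950 × 2,300/5,000 = $4,117.
Total: $1,640 + $0 + $4,117 = $5,757.

$5,757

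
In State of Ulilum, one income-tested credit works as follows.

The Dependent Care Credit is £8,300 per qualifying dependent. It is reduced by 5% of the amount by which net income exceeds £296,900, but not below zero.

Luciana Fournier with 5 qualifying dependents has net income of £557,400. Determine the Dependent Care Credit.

£28,475

Dependent Care Credit: base = 5 × £8,300 = £41,500. 5% of the £260,500 excess over £296,900 is £13,025; credit = £41,500 − £13,025 = £28,475.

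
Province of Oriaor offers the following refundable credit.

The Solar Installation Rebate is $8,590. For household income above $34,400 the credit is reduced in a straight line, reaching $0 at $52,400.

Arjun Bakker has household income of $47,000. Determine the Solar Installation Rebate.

$2,577

Solar Installation Rebate: $47,000 is $12,600 into a $18,000 phase-out range, leaving 5,400/18,000 of the credit: $8,590 × 5,400/18,000 = $2,577.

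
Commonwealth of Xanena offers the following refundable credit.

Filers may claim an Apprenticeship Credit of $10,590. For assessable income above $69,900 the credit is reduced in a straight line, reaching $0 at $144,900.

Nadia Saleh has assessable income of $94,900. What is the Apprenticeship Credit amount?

Apprenticeship Credit: $94,900 is $25,000 into a $75,000 phase-out range, leaving 50,000/75,000 of the credit: $10,590 × 50,000/75,000 = $7,060.

$7,060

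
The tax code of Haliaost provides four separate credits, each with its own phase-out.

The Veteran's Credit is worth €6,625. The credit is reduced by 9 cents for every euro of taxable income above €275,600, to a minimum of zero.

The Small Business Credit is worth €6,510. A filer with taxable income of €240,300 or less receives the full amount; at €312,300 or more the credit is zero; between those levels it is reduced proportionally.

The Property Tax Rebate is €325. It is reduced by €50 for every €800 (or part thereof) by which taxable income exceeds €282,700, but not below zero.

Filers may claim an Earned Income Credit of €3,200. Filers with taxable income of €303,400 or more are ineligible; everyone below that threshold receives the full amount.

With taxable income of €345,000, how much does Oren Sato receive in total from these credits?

€379

Veteran's Credit: 9% of the €69,400 excess over €275,600 is €6,246; credit = €6,625 − €6,246 = €379.
Small Business Credit: €345,000 is at or above €312,300, so the credit is €0.
Property Tax Rebate: income exceeds €282,700 by €62,300 → 78 increments × €50 = €3,900 ≥ base, so the credit is €0.
Earned Income Credit: €345,000 meets or exceeds the €303,400 cutoff, so the credit is €0.
Total: €379 + €0 + €0 + €0 = €379.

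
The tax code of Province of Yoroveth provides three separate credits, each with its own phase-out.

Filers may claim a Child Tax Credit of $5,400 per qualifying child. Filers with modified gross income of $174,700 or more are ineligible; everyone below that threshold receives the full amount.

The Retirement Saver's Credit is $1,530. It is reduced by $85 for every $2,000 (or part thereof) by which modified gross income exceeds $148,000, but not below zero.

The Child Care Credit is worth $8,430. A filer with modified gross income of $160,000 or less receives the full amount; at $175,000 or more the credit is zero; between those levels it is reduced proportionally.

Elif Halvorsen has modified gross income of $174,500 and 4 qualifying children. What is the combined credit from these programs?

Child Tax Credit: base = 4 × $5,400 = $21,600. $174,500 is below the $174,700 cutoff, so the full $21,600 applies.
Retirement Saver's Credit: income exceeds $148,000 by $26,500, which is 14 full-or-partial $2,000 increments; reduction = 14 × $85 = $1,190, leaving $340.
Child Care Credit: $174,500 is $14,500 into a $15,000 phase-out range, leaving 500/15,000 of the credit: $8,430 × 500/15,000 = $281.
Total: $21,600 + $340 + $281 = $22,221.

$22,221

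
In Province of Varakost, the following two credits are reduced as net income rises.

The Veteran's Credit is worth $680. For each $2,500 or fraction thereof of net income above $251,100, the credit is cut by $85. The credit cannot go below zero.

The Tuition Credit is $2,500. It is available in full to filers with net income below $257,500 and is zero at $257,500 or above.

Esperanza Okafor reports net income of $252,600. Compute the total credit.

Veteran's Credit: income exceeds $251,100 by $1,500, which is 1 full-or-partial $2,500 increment; reduction = 1 × $85 = $85, leaving $595.
Tuition Credit: $252,600 is below the $257,500 cutoff, so the full $2,500 applies.
Total: $595 + $2,500 = $3,095.

$3,095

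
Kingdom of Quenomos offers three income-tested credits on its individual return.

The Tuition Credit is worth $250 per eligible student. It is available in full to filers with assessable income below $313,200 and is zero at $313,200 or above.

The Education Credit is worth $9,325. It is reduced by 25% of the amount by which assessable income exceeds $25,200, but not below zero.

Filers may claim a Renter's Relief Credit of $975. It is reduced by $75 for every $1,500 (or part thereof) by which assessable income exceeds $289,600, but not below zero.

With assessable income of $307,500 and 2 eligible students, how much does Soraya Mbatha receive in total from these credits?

Tuition Credit: base = 2 × $250 = $500. $307,500 is below the $313,200 cutoff, so the full $500 applies.
Education Credit: 25% of the $282,300 excess over $25,200 is $70,575 ≥ base, so the credit is $0.
Renter's Relief Credit: income exceeds $289,600 by $17,900, which is 12 full-or-partial $1,500 increments; reduction = 12 × $75 = $900, leaving $75.
Total: $500 + $0 + $75 = $575.

$575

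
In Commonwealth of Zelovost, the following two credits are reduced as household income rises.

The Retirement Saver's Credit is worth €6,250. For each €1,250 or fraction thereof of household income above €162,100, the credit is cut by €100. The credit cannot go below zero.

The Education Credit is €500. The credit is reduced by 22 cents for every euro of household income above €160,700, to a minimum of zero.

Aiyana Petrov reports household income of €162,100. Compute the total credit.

€6,442

Retirement Saver's Credit: €162,100 is at or below the €162,100 threshold, so the full €6,250 applies.
Education Credit: 22% of the €1,400 excess over €160,700 is €308; credit = €500 − €308 = €192.
Total: €6,250 + €192 = €6,442.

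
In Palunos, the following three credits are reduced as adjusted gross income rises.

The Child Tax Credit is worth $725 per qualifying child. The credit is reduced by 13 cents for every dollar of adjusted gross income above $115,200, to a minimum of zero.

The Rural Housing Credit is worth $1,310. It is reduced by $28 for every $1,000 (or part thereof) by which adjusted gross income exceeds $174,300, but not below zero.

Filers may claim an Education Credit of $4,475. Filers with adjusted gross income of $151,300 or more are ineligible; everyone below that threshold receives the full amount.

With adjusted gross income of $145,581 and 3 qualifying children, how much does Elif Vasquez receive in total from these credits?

Child Tax Credit: base = 3 × $725 = $2,175. 13% of the $30,381 excess over $115,200 is $3,949.53 ≥ base, so the credit is $0.
Rural Housing Credit: $145,581 is at or below the $174,300 threshold, so the full $1,310 applies.
Education Credit: $145,581 is below the $151,300 cutoff, so the full $4,475 applies.
Total: $0 + $1,310 + $4,475 = $5,785.

$5,785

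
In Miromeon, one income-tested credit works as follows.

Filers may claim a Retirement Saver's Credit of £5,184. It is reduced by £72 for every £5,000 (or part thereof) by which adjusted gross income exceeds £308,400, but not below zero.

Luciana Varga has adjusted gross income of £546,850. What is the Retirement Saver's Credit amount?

£1,728

Retirement Saver's Credit: income exceeds £308,400 by £238,450, which is 48 full-or-partial £5,000 increments; reduction = 48 × £72 = £3,456, leaving £1,728.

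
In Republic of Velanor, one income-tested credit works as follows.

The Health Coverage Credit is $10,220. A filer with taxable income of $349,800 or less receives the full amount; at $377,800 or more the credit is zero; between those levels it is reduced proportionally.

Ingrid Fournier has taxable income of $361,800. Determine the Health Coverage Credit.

$5,840

Health Coverage Credit: $361,800 is $12,000 into a $28,000 phase-out range, leaving 16,000/28,000 of the credit: $10,220 × 16,000/28,000 = $5,840.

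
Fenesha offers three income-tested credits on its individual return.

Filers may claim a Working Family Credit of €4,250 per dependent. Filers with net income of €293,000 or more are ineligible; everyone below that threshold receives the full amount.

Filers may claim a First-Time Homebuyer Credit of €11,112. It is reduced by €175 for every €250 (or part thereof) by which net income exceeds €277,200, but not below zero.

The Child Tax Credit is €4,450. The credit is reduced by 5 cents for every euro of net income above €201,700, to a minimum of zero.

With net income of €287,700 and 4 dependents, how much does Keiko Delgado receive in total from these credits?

Working Family Credit: base = 4 × €4,250 = €17,000. €287,700 is below the €293,000 cutoff, so the full €17,000 applies.
First-Time Homebuyer Credit: income exceeds €277,200 by €10,500, which is 42 full-or-partial €250 increments; reduction = 42 × €175 = €7,350, leaving €3,762.
Child Tax Credit: 5% of the €86,000 excess over €201,700 is €4,300; credit = €4,450 − €4,300 = €150.
Total: €17,000 + €3,762 + €150 = €20,912.

€20,912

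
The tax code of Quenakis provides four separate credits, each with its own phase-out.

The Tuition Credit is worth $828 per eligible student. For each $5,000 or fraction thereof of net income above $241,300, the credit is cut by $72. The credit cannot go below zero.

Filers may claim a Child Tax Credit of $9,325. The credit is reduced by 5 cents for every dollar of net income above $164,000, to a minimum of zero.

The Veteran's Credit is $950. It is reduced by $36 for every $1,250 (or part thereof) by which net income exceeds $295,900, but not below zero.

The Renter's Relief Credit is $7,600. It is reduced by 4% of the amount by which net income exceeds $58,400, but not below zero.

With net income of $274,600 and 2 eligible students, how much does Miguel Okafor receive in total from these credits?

Tuition Credit: base = 2 × $828 = $1,656. income exceeds $241,300 by $33,300, which is 7 full-or-partial $5,000 increments; reduction = 7 × $72 = $504, leaving $1,152.
Child Tax Credit: 5% of the $110,600 excess over $164,000 is $5,530; credit = $9,325 − $5,530 = $3,795.
Veteran's Credit: $274,600 is at or below the $295,900 threshold, so the full $950 applies.
Renter's Relief Credit: 4% of the $216,200 excess over $58,400 is $8,648 ≥ base, so the credit is $0.
Total: $1,152 + $3,795 + $950 + $0 = $5,897.

$5,897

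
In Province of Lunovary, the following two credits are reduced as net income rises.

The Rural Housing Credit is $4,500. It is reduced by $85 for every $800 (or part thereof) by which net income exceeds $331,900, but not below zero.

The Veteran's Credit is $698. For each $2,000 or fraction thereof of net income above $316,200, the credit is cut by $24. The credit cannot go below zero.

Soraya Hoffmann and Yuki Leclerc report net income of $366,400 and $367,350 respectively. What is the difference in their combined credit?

$85

Soraya ($366,400): Rural Housing Credit: income exceeds $331,900 by $34,500, which is 44 full-or-partial $800 increments; reduction = 44 × $85 = $3,740, leaving $760. Veteran's Credit: income exceeds $316,200 by $50,200, which is 26 full-or-partial $2,000 increments; reduction = 26 × $24 = $624, leaving $74. total $760 + $74 = $834
Yuki ($367,350): Rural Housing Credit: income exceeds $331,900 by $35,450, which is 45 full-or-partial $800 increments; reduction = 45 × $85 = $3,825, leaving $675. Veteran's Credit: income exceeds $316,200 by $51,150, which is 26 full-or-partial $2,000 increments; reduction = 26 × $24 = $624, leaving $74. total $675 + $74 = $749
Difference: |$834 − $749| = $85.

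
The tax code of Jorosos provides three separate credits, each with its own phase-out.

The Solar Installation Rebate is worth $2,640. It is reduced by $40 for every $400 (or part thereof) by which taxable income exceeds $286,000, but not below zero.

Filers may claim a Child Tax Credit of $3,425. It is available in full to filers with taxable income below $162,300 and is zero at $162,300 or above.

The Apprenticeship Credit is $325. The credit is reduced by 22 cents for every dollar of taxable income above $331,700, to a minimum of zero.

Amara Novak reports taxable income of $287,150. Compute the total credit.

Solar Installation Rebate: income exceeds $286,000 by $1,150, which is 3 full-or-partial $400 increments; reduction = 3 × $40 = $120, leaving $2,520.
Child Tax Credit: $287,150 meets or exceeds the $162,300 cutoff, so the credit is $0.
Apprenticeship Credit: $287,150 is at or below the $331,700 threshold, so the full $325 applies.
Total: $2,520 + $0 + $325 = $2,845.

$2,845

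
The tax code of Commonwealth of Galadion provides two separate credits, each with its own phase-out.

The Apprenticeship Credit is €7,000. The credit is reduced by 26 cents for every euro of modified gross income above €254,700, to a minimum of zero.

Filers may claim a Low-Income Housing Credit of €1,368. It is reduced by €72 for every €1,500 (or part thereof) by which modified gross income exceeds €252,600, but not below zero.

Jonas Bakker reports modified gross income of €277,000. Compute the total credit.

Apprenticeship Credit: 26% of the €22,300 excess over €254,700 is €5,798; credit = €7,000 − €5,798 = €1,202.
Low-Income Housing Credit: income exceeds €252,600 by €24,400, which is 17 full-or-partial €1,500 increments; reduction = 17 × €72 = €1,224, leaving €144.
Total: €1,202 + €144 = €1,346.

€1,346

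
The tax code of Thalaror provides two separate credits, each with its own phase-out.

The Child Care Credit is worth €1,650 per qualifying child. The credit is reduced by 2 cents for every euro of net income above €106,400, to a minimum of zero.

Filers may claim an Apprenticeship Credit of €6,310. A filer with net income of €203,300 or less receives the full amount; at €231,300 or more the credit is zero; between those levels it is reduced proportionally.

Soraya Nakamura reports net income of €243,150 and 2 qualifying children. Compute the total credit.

Child Care Credit: base = 2 × €1,650 = €3,300. 2% of the €136,750 excess over €106,400 is €2,735; credit = €3,300 − €2,735 = €565.
Apprenticeship Credit: €243,150 is at or above €231,300, so the credit is €0.
Total: €565 + €0 = €565.

€565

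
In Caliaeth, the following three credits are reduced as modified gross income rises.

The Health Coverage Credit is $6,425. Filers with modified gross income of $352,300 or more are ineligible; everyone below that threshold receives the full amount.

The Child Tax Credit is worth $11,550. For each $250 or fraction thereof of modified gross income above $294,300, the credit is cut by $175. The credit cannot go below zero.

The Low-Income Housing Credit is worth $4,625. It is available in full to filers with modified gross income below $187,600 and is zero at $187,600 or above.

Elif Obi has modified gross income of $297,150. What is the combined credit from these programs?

$15,875

Health Coverage Credit: $297,150 is below the $352,300 cutoff, so the full $6,425 applies.
Child Tax Credit: income exceeds $294,300 by $2,850, which is 12 full-or-partial $250 increments; reduction = 12 × $175 = $2,100, leaving $9,450.
Low-Income Housing Credit: $297,150 meets or exceeds the $187,600 cutoff, so the credit is $0.
Total: $6,425 + $9,450 + $0 = $15,875.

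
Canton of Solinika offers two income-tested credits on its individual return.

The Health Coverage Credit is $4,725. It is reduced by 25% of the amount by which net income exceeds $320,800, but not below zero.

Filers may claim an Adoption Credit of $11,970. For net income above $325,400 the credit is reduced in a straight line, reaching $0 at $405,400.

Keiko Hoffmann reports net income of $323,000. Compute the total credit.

Health Coverage Credit: 25% of the $2,200 excess over $320,800 is $550; credit = $4,725 − $550 = $4,175.
Adoption Credit: $323,000 is at or below the $325,400 threshold, so the full $11,970 applies.
Total: $4,175 + $11,970 = $16,145.

$16,145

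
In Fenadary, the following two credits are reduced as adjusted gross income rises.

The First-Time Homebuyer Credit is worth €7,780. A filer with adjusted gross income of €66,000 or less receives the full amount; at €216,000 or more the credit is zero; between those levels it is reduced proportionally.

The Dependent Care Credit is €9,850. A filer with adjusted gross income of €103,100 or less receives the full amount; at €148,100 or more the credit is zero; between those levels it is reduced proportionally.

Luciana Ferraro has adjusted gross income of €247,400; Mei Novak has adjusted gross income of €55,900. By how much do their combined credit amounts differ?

Luciana (€247,400): First-Time Homebuyer Credit: €247,400 is at or above €216,000, so the credit is €0. Dependent Care Credit: €247,400 is at or above €148,100, so the credit is €0. total €0 + €0 = €0
Mei (€55,900): First-Time Homebuyer Credit: €55,900 is at or below the €66,000 threshold, so the full €7,780 applies. Dependent Care Credit: €55,900 is at or below the €103,100 threshold, so the full €9,850 applies. total €7,780 + €9,850 = €17,630
Difference: |€0 − €17,630| = €17,630.

€17,630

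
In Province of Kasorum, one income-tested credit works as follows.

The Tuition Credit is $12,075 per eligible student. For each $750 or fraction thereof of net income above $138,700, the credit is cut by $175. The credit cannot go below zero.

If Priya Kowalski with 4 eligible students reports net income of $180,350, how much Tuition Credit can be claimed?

Tuition Credit: base = 4 × $12,075 = $48,300. income exceeds $138,700 by $41,650, which is 56 full-or-partial $750 increments; reduction = 56 × $175 = $9,800, leaving $38,500.

$38,500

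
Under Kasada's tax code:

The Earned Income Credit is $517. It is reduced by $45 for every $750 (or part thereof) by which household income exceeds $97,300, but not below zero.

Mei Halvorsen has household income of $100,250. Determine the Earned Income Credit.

$337

Earned Income Credit: income exceeds $97,300 by $2,950, which is 4 full-or-partial $750 increments; reduction = 4 × $45 = $180, leaving $337.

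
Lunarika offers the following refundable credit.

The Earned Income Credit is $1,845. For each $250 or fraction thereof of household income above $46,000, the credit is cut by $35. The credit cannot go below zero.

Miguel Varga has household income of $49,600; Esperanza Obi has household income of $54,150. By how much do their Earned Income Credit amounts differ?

$630

Miguel ($49,600): Earned Income Credit: income exceeds $46,000 by $3,600, which is 15 full-or-partial $250 increments; reduction = 15 × $35 = $525, leaving $1,320.
Esperanza ($54,150): Earned Income Credit: income exceeds $46,000 by $8,150, which is 33 full-or-partial $250 increments; reduction = 33 × $35 = $1,155, leaving $690.
Difference: |$1,320 − $690| = $630.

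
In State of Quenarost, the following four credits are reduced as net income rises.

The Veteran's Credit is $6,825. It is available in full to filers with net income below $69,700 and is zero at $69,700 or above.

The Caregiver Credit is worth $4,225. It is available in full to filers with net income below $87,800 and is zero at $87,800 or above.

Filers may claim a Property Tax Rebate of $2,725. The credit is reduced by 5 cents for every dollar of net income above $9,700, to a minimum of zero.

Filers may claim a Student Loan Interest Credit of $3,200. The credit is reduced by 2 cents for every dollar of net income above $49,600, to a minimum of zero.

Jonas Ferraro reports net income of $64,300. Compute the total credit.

Veteran's Credit: $64,300 is below the $69,700 cutoff, so the full $6,825 applies.
Caregiver Credit: $64,300 is below the $87,800 cutoff, so the full $4,225 applies.
Property Tax Rebate: 5% of the $54,600 excess over $9,700 is $2,730 ≥ base, so the credit is $0.
Student Loan Interest Credit: 2% of the $14,700 excess over $49,600 is $294; credit = $3,200 − $294 = $2,906.
Total: $6,825 + $4,225 + $0 + $2,906 = $13,956.

$13,956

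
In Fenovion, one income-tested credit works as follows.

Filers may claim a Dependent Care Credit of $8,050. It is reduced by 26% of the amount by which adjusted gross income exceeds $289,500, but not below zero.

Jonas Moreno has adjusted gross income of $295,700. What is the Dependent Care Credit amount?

$6,438

Dependent Care Credit: 26% of the $6,200 excess over $289,500 is $1,612; credit = $8,050 − $1,612 = $6,438.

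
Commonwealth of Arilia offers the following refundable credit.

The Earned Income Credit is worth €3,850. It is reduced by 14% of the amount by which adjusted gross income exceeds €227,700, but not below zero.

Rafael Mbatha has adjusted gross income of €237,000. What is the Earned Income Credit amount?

Earned Income Credit: 14% of the €9,300 excess over €227,700 is €1,302; credit = €3,850 − €1,302 = €2,548.

€2,548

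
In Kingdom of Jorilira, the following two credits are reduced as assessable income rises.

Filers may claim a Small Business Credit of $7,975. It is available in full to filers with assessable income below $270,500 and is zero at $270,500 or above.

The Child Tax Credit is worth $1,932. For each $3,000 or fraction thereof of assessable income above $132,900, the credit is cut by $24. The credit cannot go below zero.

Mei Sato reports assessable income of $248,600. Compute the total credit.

Small Business Credit: $248,600 is below the $270,500 cutoff, so the full $7,975 applies.
Child Tax Credit: income exceeds $132,900 by $115,700, which is 39 full-or-partial $3,000 increments; reduction = 39 × $24 = $936, leaving $996.
Total: $7,975 + $996 = $8,971.

$8,971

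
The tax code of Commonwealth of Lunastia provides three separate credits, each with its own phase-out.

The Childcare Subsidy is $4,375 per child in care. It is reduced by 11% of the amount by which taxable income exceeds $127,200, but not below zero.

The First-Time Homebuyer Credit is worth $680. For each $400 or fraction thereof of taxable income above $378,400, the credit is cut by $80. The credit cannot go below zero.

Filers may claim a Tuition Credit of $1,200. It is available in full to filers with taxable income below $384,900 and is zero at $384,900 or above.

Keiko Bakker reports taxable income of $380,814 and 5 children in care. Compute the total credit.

$1,320

Childcare Subsidy: base = 5 × $4,375 = $21,875. 11% of the $253,614 excess over $127,200 is $27,897.54 ≥ base, so the credit is $0.
First-Time Homebuyer Credit: income exceeds $378,400 by $2,414, which is 7 full-or-partial $400 increments; reduction = 7 × $80 = $560, leaving $120.
Tuition Credit: $380,814 is below the $384,900 cutoff, so the full $1,200 applies.
Total: $0 + $120 + $1,200 = $1,320.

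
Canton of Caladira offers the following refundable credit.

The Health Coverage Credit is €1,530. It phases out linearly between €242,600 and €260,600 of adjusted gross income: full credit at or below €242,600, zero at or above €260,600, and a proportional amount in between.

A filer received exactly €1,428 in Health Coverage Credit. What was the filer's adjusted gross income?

€1,428 is 1,428/1,530 of the full €1,530, so 102/1,530 of the €18,000 range has been used: income = €242,600 + €18,000 × 102/1,530 = €243,800.

€243,800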